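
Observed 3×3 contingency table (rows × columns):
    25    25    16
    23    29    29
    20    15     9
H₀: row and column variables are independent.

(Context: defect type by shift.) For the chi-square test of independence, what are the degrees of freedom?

df = (r−1)(c−1) = (3−1)·(3−1) = 4

degrees of freedom = 4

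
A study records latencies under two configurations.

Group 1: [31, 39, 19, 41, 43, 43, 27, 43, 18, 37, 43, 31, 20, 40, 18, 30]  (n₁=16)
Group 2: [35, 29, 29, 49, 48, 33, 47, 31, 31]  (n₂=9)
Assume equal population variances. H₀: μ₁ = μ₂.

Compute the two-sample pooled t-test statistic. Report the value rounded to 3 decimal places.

x̄₁=32.688, s₁=9.769, n₁=16
x̄₂=36.889, s₂=8.551, n₂=9
s_p² = [15·9.769² + 8·8.551²]/23 = 87.6664
SE = √(s_p²·(1/16+1/9)) = 3.9013
t = (32.688−36.889)/3.9013 = -1.0769
df = 23

test statistic = -1.077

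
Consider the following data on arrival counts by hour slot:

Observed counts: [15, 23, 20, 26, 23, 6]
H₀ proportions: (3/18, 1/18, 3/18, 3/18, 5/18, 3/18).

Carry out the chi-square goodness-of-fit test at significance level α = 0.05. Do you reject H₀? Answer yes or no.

n = 113; E_i = n·p_i = [18.83, 6.28, 18.83, 18.83, 31.39, 18.83]
χ² = (15−18.83)²/18.83 + (23−6.28)²/6.28 + (20−18.83)²/18.83 + (26−18.83)²/18.83 + (23−31.39)²/31.39 + (6−18.83)²/18.83 = 59.1097
df = 5
p-value (upper-tail) = 0.00000
At α=0.05: p < α → reject H₀

reject H₀: yes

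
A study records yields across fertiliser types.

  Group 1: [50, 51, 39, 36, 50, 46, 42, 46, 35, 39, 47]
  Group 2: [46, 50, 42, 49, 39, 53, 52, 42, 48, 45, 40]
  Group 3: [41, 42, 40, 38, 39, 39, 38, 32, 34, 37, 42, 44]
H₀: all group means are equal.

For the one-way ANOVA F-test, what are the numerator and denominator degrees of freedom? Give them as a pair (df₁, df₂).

degrees of freedom = [2, 31]

k = 3 groups, N = 34 total
df = (k−1, N−k) = (3−1, 34−3) = (2, 31)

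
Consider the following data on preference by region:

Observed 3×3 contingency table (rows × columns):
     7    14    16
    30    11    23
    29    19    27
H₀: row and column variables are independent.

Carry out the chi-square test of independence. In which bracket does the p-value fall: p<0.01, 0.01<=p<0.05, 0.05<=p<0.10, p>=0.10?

p-value bracket: 0.05<=p<0.10

Row totals [37, 64, 75], col totals [66, 44, 66], n=176
χ² = (7−13.88)²/13.88 + (14−9.25)²/9.25 + (16−13.88)²/13.88 + (30−24.00)²/24.00 + (11−16.00)²/16.00 + (23−24.00)²/24.00 + (29−28.12)²/28.12 + (19−18.75)²/18.75 + (27−28.12)²/28.12 = 9.3509
df = 4
p-value (upper-tail) = 0.05290
→ bracket: 0.05<=p<0.10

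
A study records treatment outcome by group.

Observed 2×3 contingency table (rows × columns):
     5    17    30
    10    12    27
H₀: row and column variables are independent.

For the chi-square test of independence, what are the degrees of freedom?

df = (r−1)(c−1) = (2−1)·(3−1) = 2

degrees of freedom = 2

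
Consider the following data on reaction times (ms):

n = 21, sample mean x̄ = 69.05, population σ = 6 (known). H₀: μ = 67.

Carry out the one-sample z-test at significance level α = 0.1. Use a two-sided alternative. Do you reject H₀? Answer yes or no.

reject H₀: no

SE = σ/√n = 6/√21 = 1.3093
z = (x̄−μ₀)/SE = (69.05−67)/1.3093 = 1.5657
p-value (two-sided) = 0.11742
At α=0.1: p ≥ α → fail to reject H₀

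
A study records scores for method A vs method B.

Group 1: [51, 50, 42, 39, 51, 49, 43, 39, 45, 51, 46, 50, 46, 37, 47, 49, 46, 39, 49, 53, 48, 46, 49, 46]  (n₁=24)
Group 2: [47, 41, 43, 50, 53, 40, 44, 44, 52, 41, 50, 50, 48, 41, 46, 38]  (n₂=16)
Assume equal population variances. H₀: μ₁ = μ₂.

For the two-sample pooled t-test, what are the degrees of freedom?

df = n₁ + n₂ − 2 = 24 + 16 − 2 = 38

degrees of freedom = 38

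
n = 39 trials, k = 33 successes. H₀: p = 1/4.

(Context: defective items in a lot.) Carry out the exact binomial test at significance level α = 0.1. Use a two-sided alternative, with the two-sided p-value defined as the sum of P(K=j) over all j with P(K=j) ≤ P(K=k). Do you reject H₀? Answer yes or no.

reject H₀: yes

Exact binomial: n=39, k=33, p₀=1/4=0.2500
P(X=j) = C(n,j)·p₀^j·(1−p₀)^(n−j); p = Σ P(X=j) over j with P(X=j) ≤ P(X=33)
p-value (two-sided) = 0.00000
At α=0.1: p < α → reject H₀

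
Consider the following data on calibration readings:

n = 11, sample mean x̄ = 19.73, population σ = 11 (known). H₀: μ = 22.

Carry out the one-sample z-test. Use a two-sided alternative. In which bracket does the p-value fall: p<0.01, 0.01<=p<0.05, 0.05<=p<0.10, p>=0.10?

SE = σ/√n = 11/√11 = 3.3166
z = (x̄−μ₀)/SE = (19.73−22)/3.3166 = -0.6844
p-value (two-sided) = 0.49370
→ bracket: p>=0.10

p-value bracket: p>=0.10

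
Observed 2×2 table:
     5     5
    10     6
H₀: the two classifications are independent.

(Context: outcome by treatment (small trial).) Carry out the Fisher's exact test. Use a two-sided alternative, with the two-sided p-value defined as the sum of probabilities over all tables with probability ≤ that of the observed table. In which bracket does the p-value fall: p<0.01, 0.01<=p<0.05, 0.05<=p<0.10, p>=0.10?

Margins: r₁=10, r₂=16, c₁=15, c₂=11, n=26
p_obs = C(10,5)·C(16,10)/C(26,15); sum pmf over tables with pmf ≤ p_obs
p-value (two-sided) = 0.68906
→ bracket: p>=0.10

p-value bracket: p>=0.10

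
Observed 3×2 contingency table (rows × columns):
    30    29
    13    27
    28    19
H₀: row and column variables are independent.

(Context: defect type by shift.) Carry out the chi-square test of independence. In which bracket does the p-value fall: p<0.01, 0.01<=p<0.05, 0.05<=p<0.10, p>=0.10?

p-value bracket: 0.01<=p<0.05

Row totals [59, 40, 47], col totals [71, 75], n=146
χ² = (30−28.69)²/28.69 + (29−30.31)²/30.31 + (13−19.45)²/19.45 + (27−20.55)²/20.55 + (28−22.86)²/22.86 + (19−24.14)²/24.14 = 6.5357
df = 2
p-value (upper-tail) = 0.03809
→ bracket: 0.01<=p<0.05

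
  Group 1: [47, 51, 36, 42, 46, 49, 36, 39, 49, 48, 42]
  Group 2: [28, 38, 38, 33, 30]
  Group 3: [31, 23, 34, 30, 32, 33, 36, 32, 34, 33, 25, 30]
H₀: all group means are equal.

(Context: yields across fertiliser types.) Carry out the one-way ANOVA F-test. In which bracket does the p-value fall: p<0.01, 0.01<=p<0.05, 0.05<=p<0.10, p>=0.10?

Group means [44.09, 33.40, 31.08], grand mean 36.607
SSB = Σnᵢ(x̄ᵢ−x̄)² = 1033.653; SSW = ΣΣ(x−x̄ᵢ)² = 527.026
MSB = 1033.653/2 = 516.8264; MSW = 527.026/25 = 21.0810
F = MSB/MSW = 24.5162
df = (2, 25)
p-value (upper-tail) = 0.00000
→ bracket: p<0.01

p-value bracket: p<0.01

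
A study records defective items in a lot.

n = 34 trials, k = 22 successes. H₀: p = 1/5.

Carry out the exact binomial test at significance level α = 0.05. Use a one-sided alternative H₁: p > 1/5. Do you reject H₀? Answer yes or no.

reject H₀: yes

Exact binomial: n=34, k=22, p₀=1/5=0.2000
P(X≥22) from Σ C(n,i)·p₀^i·(1−p₀)^(n−i)
p-value (one-sided, H₁ greater) = 0.00000
At α=0.05: p < α → reject H₀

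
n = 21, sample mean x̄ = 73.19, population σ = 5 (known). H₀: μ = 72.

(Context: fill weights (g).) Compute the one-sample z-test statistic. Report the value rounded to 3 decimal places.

SE = σ/√n = 5/√21 = 1.0911
z = (x̄−μ₀)/SE = (73.19−72)/1.0911 = 1.0907

test statistic = 1.091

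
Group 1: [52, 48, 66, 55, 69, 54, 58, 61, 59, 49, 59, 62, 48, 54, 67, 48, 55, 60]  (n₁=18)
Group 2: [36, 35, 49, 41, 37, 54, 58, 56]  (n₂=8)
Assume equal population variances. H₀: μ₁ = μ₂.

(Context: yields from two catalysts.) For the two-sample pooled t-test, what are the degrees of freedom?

degrees of freedom = 24

df = n₁ + n₂ − 2 = 18 + 8 − 2 = 24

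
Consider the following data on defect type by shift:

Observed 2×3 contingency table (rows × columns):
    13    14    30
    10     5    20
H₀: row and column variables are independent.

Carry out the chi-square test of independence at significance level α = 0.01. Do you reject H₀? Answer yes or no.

Row totals [57, 35], col totals [23, 19, 50], n=92
χ² = (13−14.25)²/14.25 + (14−11.77)²/11.77 + (30−30.98)²/30.98 + (10−8.75)²/8.75 + (5−7.23)²/7.23 + (20−19.02)²/19.02 = 1.4781
df = 2
p-value (upper-tail) = 0.47756
At α=0.01: p ≥ α → fail to reject H₀

reject H₀: no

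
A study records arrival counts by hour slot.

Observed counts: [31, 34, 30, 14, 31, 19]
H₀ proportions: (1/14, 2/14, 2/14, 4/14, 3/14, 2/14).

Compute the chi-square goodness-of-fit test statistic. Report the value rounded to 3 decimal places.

test statistic = 64.545

n = 159; E_i = n·p_i = [11.36, 22.71, 22.71, 45.43, 34.07, 22.71]
χ² = (31−11.36)²/11.36 + (34−22.71)²/22.71 + (30−22.71)²/22.71 + (14−45.43)²/45.43 + (31−34.07)²/34.07 + (19−22.71)²/22.71 = 64.5451
df = 5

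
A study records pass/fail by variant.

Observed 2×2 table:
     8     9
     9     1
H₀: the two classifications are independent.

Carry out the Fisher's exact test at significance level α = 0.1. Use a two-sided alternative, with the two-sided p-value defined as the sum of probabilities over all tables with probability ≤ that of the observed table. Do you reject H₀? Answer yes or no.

Margins: r₁=17, r₂=10, c₁=17, c₂=10, n=27
p_obs = C(17,8)·C(10,9)/C(27,17); sum pmf over tables with pmf ≤ p_obs
p-value (two-sided) = 0.04154
At α=0.1: p < α → reject H₀

reject H₀: yes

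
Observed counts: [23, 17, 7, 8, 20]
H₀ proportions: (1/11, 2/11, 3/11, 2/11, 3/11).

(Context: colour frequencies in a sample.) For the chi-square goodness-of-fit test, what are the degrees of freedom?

df = k − 1 = 5 − 1 = 4

degrees of freedom = 4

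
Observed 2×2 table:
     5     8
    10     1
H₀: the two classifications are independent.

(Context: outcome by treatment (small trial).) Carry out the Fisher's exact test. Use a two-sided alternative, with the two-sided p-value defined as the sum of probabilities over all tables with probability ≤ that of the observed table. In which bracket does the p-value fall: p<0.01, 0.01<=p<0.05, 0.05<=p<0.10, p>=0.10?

p-value bracket: 0.01<=p<0.05

Margins: r₁=13, r₂=11, c₁=15, c₂=9, n=24
p_obs = C(13,5)·C(11,10)/C(24,15); sum pmf over tables with pmf ≤ p_obs
p-value (two-sided) = 0.01306
→ bracket: 0.01<=p<0.05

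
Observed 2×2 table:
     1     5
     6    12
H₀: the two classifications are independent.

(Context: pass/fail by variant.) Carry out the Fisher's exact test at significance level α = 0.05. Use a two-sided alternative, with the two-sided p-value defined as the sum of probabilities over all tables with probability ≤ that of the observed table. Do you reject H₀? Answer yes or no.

Margins: r₁=6, r₂=18, c₁=7, c₂=17, n=24
p_obs = C(6,1)·C(18,6)/C(24,7); sum pmf over tables with pmf ≤ p_obs
p-value (two-sided) = 0.62867
At α=0.05: p ≥ α → fail to reject H₀

reject H₀: no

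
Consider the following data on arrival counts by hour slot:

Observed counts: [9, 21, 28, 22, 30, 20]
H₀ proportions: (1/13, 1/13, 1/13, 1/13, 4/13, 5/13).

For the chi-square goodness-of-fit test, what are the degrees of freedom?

df = k − 1 = 6 − 1 = 5

degrees of freedom = 5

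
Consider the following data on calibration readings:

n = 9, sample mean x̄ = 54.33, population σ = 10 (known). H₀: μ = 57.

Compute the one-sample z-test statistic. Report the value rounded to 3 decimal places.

test statistic = -0.801

SE = σ/√n = 10/√9 = 3.3333
z = (x̄−μ₀)/SE = (54.33−57)/3.3333 = -0.8010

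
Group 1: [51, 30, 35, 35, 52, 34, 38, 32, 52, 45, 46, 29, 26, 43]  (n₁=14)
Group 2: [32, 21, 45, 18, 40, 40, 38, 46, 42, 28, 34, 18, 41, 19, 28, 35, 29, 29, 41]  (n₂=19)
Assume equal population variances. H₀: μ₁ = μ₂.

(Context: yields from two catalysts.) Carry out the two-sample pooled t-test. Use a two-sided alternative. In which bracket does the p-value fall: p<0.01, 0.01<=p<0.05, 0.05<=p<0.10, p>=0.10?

p-value bracket: 0.05<=p<0.10

x̄₁=39.143, s₁=8.943, n₁=14
x̄₂=32.842, s₂=9.197, n₂=19
s_p² = [13·8.943² + 18·9.197²]/31 = 82.6529
SE = √(s_p²·(1/14+1/19)) = 3.2022
t = (39.143−32.842)/3.2022 = 1.9676
df = 31
p-value (two-sided) = 0.05811
→ bracket: 0.05<=p<0.10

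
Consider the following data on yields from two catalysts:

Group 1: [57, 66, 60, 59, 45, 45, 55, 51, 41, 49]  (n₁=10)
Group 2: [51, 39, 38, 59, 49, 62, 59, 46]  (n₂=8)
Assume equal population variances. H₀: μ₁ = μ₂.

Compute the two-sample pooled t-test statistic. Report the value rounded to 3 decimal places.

test statistic = 0.602

x̄₁=52.800, s₁=7.927, n₁=10
x̄₂=50.375, s₂=9.164, n₂=8
s_p² = [9·7.927² + 7·9.164²]/16 = 72.0922
SE = √(s_p²·(1/10+1/8)) = 4.0275
t = (52.800−50.375)/4.0275 = 0.6021
df = 16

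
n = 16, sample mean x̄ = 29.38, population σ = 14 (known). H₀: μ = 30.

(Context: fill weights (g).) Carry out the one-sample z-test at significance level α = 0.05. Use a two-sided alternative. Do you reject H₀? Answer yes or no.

SE = σ/√n = 14/√16 = 3.5000
z = (x̄−μ₀)/SE = (29.38−30)/3.5000 = -0.1771
p-value (two-sided) = 0.85940
At α=0.05: p ≥ α → fail to reject H₀

reject H₀: no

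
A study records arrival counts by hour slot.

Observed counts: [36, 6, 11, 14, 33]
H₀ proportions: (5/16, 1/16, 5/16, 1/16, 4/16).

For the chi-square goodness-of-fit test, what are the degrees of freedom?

df = k − 1 = 5 − 1 = 4

degrees of freedom = 4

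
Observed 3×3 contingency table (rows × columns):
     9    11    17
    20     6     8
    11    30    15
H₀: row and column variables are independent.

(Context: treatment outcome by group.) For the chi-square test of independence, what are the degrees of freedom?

df = (r−1)(c−1) = (3−1)·(3−1) = 4

degrees of freedom = 4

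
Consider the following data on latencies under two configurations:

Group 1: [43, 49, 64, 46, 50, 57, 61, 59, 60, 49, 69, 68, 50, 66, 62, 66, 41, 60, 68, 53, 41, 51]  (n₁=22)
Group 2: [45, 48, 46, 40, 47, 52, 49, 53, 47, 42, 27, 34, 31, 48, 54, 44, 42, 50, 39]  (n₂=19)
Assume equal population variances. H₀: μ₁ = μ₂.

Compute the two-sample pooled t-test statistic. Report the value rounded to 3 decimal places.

test statistic = 4.570

x̄₁=56.045, s₁=9.121, n₁=22
x̄₂=44.105, s₂=7.333, n₂=19
s_p² = [21·9.121² + 18·7.333²]/39 = 69.6088
SE = √(s_p²·(1/22+1/19)) = 2.6130
t = (56.045−44.105)/2.6130 = 4.5696
df = 39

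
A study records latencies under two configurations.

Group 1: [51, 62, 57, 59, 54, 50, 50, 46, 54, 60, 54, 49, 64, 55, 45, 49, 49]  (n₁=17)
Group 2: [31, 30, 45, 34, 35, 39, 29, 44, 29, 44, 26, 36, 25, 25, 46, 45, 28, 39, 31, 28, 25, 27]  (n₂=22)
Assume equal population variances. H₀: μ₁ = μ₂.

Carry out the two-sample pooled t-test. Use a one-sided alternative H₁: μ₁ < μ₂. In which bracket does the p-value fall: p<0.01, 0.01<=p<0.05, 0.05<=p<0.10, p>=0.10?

x̄₁=53.412, s₁=5.535, n₁=17
x̄₂=33.682, s₂=7.403, n₂=22
s_p² = [16·5.535² + 21·7.403²]/37 = 44.3484
SE = √(s_p²·(1/17+1/22)) = 2.1505
t = (53.412−33.682)/2.1505 = 9.1747
df = 37
p-value (one-sided, H₁ less) = 1.00000
→ bracket: p>=0.10

p-value bracket: p>=0.10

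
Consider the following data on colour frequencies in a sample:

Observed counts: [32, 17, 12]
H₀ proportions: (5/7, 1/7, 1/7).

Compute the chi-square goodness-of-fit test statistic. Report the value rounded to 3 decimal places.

n = 61; E_i = n·p_i = [43.57, 8.71, 8.71]
χ² = (32−43.57)²/43.57 + (17−8.71)²/8.71 + (12−8.71)²/8.71 = 12.1902
df = 2

test statistic = 12.190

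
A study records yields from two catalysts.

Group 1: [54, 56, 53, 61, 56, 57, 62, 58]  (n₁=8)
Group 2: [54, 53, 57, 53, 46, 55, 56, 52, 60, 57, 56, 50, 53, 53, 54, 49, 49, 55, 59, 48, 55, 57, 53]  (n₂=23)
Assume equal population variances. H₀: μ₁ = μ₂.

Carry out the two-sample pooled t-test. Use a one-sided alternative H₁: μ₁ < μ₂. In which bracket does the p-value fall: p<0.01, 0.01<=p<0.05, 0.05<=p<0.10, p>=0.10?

p-value bracket: p>=0.10

x̄₁=57.125, s₁=3.137, n₁=8
x̄₂=53.652, s₂=3.511, n₂=23
s_p² = [7·3.137² + 22·3.511²]/29 = 11.7273
SE = √(s_p²·(1/8+1/23)) = 1.4056
t = (57.125−53.652)/1.4056 = 2.4707
df = 29
p-value (one-sided, H₁ less) = 0.99020
→ bracket: p>=0.10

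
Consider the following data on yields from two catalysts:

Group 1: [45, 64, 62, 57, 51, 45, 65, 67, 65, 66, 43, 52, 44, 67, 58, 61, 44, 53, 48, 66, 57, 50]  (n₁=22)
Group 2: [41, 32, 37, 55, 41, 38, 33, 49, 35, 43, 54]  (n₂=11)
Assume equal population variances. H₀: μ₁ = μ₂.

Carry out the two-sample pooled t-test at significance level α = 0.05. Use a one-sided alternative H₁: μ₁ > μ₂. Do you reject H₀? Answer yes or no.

reject H₀: yes

x̄₁=55.909, s₁=8.684, n₁=22
x̄₂=41.636, s₂=7.966, n₂=11
s_p² = [21·8.684² + 10·7.966²]/31 = 71.5601
SE = √(s_p²·(1/22+1/11)) = 3.1238
t = (55.909−41.636)/3.1238 = 4.5690
df = 31
p-value (one-sided, H₁ greater) = 0.00004
At α=0.05: p < α → reject H₀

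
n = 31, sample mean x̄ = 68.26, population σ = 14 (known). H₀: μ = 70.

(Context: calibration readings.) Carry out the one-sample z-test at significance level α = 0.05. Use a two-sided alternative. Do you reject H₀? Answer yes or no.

reject H₀: no

SE = σ/√n = 14/√31 = 2.5145
z = (x̄−μ₀)/SE = (68.26−70)/2.5145 = -0.6920
p-value (two-sided) = 0.48894
At α=0.05: p ≥ α → fail to reject H₀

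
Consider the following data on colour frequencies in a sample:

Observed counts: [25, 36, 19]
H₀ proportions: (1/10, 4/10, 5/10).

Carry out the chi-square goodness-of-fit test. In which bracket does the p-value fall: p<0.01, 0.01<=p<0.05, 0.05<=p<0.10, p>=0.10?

n = 80; E_i = n·p_i = [8.00, 32.00, 40.00]
χ² = (25−8.00)²/8.00 + (36−32.00)²/32.00 + (19−40.00)²/40.00 = 47.6500
df = 2
p-value (upper-tail) = 0.00000
→ bracket: p<0.01

p-value bracket: p<0.01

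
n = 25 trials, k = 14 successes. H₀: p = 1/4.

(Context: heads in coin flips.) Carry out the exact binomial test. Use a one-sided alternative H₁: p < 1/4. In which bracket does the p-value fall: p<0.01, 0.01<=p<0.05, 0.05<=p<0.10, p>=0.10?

p-value bracket: p>=0.10

Exact binomial: n=25, k=14, p₀=1/4=0.2500
P(X≤14) from Σ C(n,i)·p₀^i·(1−p₀)^(n−i)
p-value (one-sided, H₁ less) = 0.99979
→ bracket: p>=0.10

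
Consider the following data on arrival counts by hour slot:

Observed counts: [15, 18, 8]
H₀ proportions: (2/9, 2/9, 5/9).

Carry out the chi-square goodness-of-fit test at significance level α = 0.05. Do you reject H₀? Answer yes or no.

reject H₀: yes

n = 41; E_i = n·p_i = [9.11, 9.11, 22.78]
χ² = (15−9.11)²/9.11 + (18−9.11)²/9.11 + (8−22.78)²/22.78 = 22.0659
df = 2
p-value (upper-tail) = 0.00002
At α=0.05: p < α → reject H₀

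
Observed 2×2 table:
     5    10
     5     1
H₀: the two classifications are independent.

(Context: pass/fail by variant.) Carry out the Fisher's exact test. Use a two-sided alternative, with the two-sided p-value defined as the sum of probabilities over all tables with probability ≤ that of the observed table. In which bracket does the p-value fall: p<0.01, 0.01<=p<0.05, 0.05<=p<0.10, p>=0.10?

p-value bracket: 0.05<=p<0.10

Margins: r₁=15, r₂=6, c₁=10, c₂=11, n=21
p_obs = C(15,5)·C(6,5)/C(21,10); sum pmf over tables with pmf ≤ p_obs
p-value (two-sided) = 0.06347
→ bracket: 0.05<=p<0.10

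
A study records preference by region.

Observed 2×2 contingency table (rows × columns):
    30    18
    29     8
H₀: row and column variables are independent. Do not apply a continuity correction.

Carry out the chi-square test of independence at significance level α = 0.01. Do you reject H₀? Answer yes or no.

reject H₀: no

Row totals [48, 37], col totals [59, 26], n=85
χ² = (30−33.32)²/33.32 + (18−14.68)²/14.68 + (29−25.68)²/25.68 + (8−11.32)²/11.32 = 2.4811
df = 1
p-value (upper-tail) = 0.11522
At α=0.01: p ≥ α → fail to reject H₀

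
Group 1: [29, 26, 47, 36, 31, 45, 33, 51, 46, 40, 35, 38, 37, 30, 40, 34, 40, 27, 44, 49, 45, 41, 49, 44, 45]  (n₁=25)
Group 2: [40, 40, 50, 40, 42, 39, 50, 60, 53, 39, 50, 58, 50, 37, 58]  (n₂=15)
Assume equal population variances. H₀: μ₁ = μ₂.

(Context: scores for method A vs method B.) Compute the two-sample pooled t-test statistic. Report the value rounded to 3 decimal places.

test statistic = -3.168

x̄₁=39.280, s₁=7.272, n₁=25
x̄₂=47.067, s₂=7.941, n₂=15
s_p² = [24·7.272² + 14·7.941²]/38 = 56.6309
SE = √(s_p²·(1/25+1/15)) = 2.4578
t = (39.280−47.067)/2.4578 = -3.1682
df = 38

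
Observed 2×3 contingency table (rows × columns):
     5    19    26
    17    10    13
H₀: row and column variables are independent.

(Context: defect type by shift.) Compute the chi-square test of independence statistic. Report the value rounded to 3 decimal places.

test statistic = 12.718

Row totals [50, 40], col totals [22, 29, 39], n=90
χ² = (5−12.22)²/12.22 + (19−16.11)²/16.11 + (26−21.67)²/21.67 + (17−9.78)²/9.78 + (10−12.89)²/12.89 + (13−17.33)²/17.33 = 12.7178
df = 2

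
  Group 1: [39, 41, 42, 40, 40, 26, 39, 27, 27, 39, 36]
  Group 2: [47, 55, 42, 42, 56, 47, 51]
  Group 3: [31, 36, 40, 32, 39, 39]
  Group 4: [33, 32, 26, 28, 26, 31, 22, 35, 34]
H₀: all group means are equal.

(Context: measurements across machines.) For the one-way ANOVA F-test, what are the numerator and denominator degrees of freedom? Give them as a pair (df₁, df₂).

degrees of freedom = [3, 29]

k = 4 groups, N = 33 total
df = (k−1, N−k) = (4−1, 33−4) = (3, 29)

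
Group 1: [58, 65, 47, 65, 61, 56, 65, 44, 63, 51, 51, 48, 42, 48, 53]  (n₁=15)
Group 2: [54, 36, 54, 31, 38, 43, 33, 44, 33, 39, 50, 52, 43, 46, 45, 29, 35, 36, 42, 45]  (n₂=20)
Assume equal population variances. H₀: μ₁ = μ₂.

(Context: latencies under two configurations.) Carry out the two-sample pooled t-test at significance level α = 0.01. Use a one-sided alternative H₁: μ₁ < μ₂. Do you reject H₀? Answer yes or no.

x̄₁=54.467, s₁=7.990, n₁=15
x̄₂=41.400, s₂=7.549, n₂=20
s_p² = [14·7.990² + 19·7.549²]/33 = 59.8949
SE = √(s_p²·(1/15+1/20)) = 2.6434
t = (54.467−41.400)/2.6434 = 4.9431
df = 33
p-value (one-sided, H₁ less) = 0.99999
At α=0.01: p ≥ α → fail to reject H₀

reject H₀: no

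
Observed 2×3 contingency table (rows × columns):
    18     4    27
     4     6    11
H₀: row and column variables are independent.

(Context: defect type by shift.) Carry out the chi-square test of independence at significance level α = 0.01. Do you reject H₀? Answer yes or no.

reject H₀: no

Row totals [49, 21], col totals [22, 10, 38], n=70
χ² = (18−15.40)²/15.40 + (4−7.00)²/7.00 + (27−26.60)²/26.60 + (4−6.60)²/6.60 + (6−3.00)²/3.00 + (11−11.40)²/11.40 = 5.7690
df = 2
p-value (upper-tail) = 0.05588
At α=0.01: p ≥ α → fail to reject H₀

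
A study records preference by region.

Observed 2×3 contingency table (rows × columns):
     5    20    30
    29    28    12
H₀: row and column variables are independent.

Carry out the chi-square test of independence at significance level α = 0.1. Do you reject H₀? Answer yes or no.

Row totals [55, 69], col totals [34, 48, 42], n=124
χ² = (5−15.08)²/15.08 + (20−21.29)²/21.29 + (30−18.63)²/18.63 + (29−18.92)²/18.92 + (28−26.71)²/26.71 + (12−23.37)²/23.37 = 24.7233
df = 2
p-value (upper-tail) = 0.00000
At α=0.1: p < α → reject H₀

reject H₀: yes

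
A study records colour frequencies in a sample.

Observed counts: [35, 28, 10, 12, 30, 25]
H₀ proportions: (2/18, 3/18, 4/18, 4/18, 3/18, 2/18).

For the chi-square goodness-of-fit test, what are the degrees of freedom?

df = k − 1 = 6 − 1 = 5

degrees of freedom = 5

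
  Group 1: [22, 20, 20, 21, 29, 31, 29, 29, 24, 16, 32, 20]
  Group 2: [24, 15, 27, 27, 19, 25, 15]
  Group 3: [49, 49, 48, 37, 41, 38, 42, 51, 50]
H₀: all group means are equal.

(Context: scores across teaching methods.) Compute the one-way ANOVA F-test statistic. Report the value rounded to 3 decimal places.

test statistic = 49.908

Group means [24.42, 21.71, 45.00], grand mean 30.357
SSB = Σnᵢ(x̄ᵢ−x̄)² = 2876.083; SSW = ΣΣ(x−x̄ᵢ)² = 720.345
MSB = 2876.083/2 = 1438.0417; MSW = 720.345/25 = 28.8138
F = MSB/MSW = 49.9081
df = (2, 25)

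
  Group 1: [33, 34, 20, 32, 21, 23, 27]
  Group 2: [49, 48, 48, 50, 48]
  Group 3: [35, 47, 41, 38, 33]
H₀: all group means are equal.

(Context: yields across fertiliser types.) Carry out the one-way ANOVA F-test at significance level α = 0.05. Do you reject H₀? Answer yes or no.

reject H₀: yes

Group means [27.14, 48.60, 38.80], grand mean 36.882
SSB = Σnᵢ(x̄ᵢ−x̄)² = 1368.908; SSW = ΣΣ(x−x̄ᵢ)² = 334.857
MSB = 1368.908/2 = 684.4538; MSW = 334.857/14 = 23.9184
F = MSB/MSW = 28.6162
df = (2, 14)
p-value (upper-tail) = 0.00001
At α=0.05: p < α → reject H₀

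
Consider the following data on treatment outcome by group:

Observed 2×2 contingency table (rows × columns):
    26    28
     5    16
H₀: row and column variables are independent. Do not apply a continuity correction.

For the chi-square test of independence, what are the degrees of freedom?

degrees of freedom = 1

df = (r−1)(c−1) = (2−1)·(2−1) = 1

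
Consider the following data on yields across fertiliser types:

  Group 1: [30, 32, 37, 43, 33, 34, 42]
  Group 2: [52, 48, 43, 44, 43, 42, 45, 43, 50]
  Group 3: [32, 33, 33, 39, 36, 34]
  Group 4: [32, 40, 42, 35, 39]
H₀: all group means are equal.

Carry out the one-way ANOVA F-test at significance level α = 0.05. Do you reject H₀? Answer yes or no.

Group means [35.86, 45.56, 34.50, 37.60], grand mean 39.111
SSB = Σnᵢ(x̄ᵢ−x̄)² = 586.887; SSW = ΣΣ(x−x̄ᵢ)² = 351.779
MSB = 586.887/3 = 195.6291; MSW = 351.779/23 = 15.2948
F = MSB/MSW = 12.7906
df = (3, 23)
p-value (upper-tail) = 0.00004
At α=0.05: p < α → reject H₀

reject H₀: yes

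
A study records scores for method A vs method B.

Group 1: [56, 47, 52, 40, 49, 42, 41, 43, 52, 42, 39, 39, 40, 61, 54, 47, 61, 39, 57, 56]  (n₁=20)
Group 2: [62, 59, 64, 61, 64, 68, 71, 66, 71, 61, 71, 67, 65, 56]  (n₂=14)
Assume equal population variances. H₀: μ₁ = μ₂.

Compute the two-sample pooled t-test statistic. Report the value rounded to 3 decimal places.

test statistic = -7.277

x̄₁=47.850, s₁=7.727, n₁=20
x̄₂=64.714, s₂=4.648, n₂=14
s_p² = [19·7.727² + 13·4.648²]/32 = 44.2315
SE = √(s_p²·(1/20+1/14)) = 2.3175
t = (47.850−64.714)/2.3175 = -7.2768
df = 32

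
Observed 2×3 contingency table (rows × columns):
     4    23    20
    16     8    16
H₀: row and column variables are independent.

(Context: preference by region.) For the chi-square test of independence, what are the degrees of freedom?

df = (r−1)(c−1) = (2−1)·(3−1) = 2

degrees of freedom = 2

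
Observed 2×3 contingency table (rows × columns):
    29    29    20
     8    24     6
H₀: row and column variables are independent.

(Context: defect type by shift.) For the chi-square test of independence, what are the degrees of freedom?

degrees of freedom = 2

df = (r−1)(c−1) = (2−1)·(3−1) = 2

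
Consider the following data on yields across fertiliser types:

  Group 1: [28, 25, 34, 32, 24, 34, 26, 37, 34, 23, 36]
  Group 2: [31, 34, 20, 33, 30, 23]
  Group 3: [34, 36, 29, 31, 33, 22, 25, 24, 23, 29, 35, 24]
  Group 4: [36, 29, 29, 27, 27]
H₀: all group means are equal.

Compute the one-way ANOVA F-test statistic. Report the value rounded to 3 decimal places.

test statistic = 0.240

Group means [30.27, 28.50, 28.75, 29.60], grand mean 29.324
SSB = Σnᵢ(x̄ᵢ−x̄)² = 18.309; SSW = ΣΣ(x−x̄ᵢ)² = 763.132
MSB = 18.309/3 = 6.1031; MSW = 763.132/30 = 25.4377
F = MSB/MSW = 0.2399
df = (3, 30)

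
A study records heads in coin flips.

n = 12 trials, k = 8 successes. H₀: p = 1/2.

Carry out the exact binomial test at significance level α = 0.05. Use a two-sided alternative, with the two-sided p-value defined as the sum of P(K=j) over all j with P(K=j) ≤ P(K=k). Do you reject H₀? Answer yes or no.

Exact binomial: n=12, k=8, p₀=1/2=0.5000
P(X=j) = C(n,j)·p₀^j·(1−p₀)^(n−j); p = Σ P(X=j) over j with P(X=j) ≤ P(X=8)
p-value (two-sided) = 0.38770
At α=0.05: p ≥ α → fail to reject H₀

reject H₀: no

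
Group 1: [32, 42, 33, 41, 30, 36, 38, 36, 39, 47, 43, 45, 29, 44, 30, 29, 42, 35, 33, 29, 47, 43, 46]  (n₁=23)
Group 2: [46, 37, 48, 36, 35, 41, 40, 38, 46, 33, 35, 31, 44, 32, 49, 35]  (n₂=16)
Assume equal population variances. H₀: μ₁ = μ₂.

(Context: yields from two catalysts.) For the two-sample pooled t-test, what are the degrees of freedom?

degrees of freedom = 37

df = n₁ + n₂ − 2 = 23 + 16 − 2 = 37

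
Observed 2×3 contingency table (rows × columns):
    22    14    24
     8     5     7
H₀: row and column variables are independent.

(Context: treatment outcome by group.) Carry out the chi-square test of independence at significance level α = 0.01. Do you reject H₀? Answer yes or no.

reject H₀: no

Row totals [60, 20], col totals [30, 19, 31], n=80
χ² = (22−22.50)²/22.50 + (14−14.25)²/14.25 + (24−23.25)²/23.25 + (8−7.50)²/7.50 + (5−4.75)²/4.75 + (7−7.75)²/7.75 = 0.1588
df = 2
p-value (upper-tail) = 0.92369
At α=0.01: p ≥ α → fail to reject H₀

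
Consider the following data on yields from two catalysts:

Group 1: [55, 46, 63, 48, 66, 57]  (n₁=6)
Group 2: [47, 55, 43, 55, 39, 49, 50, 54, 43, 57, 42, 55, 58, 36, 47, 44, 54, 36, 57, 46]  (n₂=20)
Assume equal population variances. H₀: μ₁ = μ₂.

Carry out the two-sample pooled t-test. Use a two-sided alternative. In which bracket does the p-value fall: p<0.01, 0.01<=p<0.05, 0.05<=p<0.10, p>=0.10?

x̄₁=55.833, s₁=7.935, n₁=6
x̄₂=48.350, s₂=7.110, n₂=20
s_p² = [5·7.935² + 19·7.110²]/24 = 53.1410
SE = √(s_p²·(1/6+1/20)) = 3.3932
t = (55.833−48.350)/3.3932 = 2.2054
df = 24
p-value (two-sided) = 0.03725
→ bracket: 0.01<=p<0.05

p-value bracket: 0.01<=p<0.05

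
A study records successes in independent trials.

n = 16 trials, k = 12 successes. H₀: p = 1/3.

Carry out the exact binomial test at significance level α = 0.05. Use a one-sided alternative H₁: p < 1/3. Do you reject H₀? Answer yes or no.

Exact binomial: n=16, k=12, p₀=1/3=0.3333
P(X≤12) from Σ C(n,i)·p₀^i·(1−p₀)^(n−i)
p-value (one-sided, H₁ less) = 0.99988
At α=0.05: p ≥ α → fail to reject H₀

reject H₀: no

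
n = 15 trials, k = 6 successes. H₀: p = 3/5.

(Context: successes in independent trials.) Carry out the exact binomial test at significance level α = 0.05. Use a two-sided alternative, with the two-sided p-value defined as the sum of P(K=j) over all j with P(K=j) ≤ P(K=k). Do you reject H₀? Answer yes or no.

reject H₀: no

Exact binomial: n=15, k=6, p₀=3/5=0.6000
P(X=j) = C(n,j)·p₀^j·(1−p₀)^(n−j); p = Σ P(X=j) over j with P(X=j) ≤ P(X=6)
p-value (two-sided) = 0.12216
At α=0.05: p ≥ α → fail to reject H₀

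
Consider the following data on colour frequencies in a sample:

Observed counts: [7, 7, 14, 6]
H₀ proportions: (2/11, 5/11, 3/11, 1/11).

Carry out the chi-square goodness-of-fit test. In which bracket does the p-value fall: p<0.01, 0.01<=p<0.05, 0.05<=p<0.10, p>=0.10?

p-value bracket: 0.01<=p<0.05

n = 34; E_i = n·p_i = [6.18, 15.45, 9.27, 3.09]
χ² = (7−6.18)²/6.18 + (7−15.45)²/15.45 + (14−9.27)²/9.27 + (6−3.09)²/3.09 = 9.8814
df = 3
p-value (upper-tail) = 0.01960
→ bracket: 0.01<=p<0.05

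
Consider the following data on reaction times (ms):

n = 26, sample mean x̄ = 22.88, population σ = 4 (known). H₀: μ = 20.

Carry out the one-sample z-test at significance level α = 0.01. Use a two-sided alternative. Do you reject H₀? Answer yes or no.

reject H₀: yes

SE = σ/√n = 4/√26 = 0.7845
z = (x̄−μ₀)/SE = (22.88−20)/0.7845 = 3.6713
p-value (two-sided) = 0.00024
At α=0.01: p < α → reject H₀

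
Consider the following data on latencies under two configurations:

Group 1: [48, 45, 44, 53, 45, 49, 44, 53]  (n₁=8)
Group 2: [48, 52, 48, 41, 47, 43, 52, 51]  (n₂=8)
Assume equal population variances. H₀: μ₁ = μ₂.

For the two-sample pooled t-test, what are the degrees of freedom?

df = n₁ + n₂ − 2 = 8 + 8 − 2 = 14

degrees of freedom = 14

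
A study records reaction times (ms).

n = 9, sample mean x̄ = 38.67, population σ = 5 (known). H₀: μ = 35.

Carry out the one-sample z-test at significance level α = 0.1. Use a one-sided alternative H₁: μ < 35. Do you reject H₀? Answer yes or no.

reject H₀: no

SE = σ/√n = 5/√9 = 1.6667
z = (x̄−μ₀)/SE = (38.67−35)/1.6667 = 2.2020
p-value (one-sided, H₁ less) = 0.98617
At α=0.1: p ≥ α → fail to reject H₀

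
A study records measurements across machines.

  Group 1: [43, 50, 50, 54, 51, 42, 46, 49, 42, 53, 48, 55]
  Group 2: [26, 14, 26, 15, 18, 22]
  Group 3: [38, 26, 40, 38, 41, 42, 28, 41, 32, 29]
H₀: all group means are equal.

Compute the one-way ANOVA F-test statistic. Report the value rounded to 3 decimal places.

test statistic = 58.986

Group means [48.58, 20.17, 35.50], grand mean 37.821
SSB = Σnᵢ(x̄ᵢ−x̄)² = 3313.857; SSW = ΣΣ(x−x̄ᵢ)² = 702.250
MSB = 3313.857/2 = 1656.9286; MSW = 702.250/25 = 28.0900
F = MSB/MSW = 58.9864
df = (2, 25)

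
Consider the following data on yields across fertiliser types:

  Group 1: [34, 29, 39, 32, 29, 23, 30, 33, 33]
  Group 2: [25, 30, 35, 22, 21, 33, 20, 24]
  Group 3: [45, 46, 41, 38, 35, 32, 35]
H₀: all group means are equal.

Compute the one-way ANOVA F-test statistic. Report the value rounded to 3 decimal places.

test statistic = 11.348

Group means [31.33, 26.25, 38.86], grand mean 31.833
SSB = Σnᵢ(x̄ᵢ−x̄)² = 596.976; SSW = ΣΣ(x−x̄ᵢ)² = 552.357
MSB = 596.976/2 = 298.4881; MSW = 552.357/21 = 26.3027
F = MSB/MSW = 11.3482
df = (2, 21)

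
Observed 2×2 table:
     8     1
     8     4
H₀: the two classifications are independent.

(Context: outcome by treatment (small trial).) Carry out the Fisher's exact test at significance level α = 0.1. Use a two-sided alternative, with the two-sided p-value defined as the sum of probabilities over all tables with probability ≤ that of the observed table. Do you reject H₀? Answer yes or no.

reject H₀: no

Margins: r₁=9, r₂=12, c₁=16, c₂=5, n=21
p_obs = C(9,8)·C(12,8)/C(21,16); sum pmf over tables with pmf ≤ p_obs
p-value (two-sided) = 0.33835
At α=0.1: p ≥ α → fail to reject H₀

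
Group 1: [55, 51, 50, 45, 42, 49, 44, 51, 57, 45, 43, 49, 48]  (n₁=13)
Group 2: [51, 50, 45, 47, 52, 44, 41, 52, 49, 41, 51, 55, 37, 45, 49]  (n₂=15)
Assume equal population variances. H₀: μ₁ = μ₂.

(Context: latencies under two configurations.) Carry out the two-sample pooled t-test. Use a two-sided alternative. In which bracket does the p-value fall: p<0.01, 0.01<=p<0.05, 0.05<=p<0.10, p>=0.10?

x̄₁=48.385, s₁=4.538, n₁=13
x̄₂=47.267, s₂=5.007, n₂=15
s_p² = [12·4.538² + 14·5.007²]/26 = 23.0004
SE = √(s_p²·(1/13+1/15)) = 1.8173
t = (48.385−47.267)/1.8173 = 0.6152
df = 26
p-value (two-sided) = 0.54379
→ bracket: p>=0.10

p-value bracket: p>=0.10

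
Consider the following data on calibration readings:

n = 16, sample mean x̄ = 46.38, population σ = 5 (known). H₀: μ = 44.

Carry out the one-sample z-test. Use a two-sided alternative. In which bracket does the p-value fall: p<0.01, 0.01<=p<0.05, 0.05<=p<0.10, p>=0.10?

SE = σ/√n = 5/√16 = 1.2500
z = (x̄−μ₀)/SE = (46.38−44)/1.2500 = 1.9040
p-value (two-sided) = 0.05691
→ bracket: 0.05<=p<0.10

p-value bracket: 0.05<=p<0.10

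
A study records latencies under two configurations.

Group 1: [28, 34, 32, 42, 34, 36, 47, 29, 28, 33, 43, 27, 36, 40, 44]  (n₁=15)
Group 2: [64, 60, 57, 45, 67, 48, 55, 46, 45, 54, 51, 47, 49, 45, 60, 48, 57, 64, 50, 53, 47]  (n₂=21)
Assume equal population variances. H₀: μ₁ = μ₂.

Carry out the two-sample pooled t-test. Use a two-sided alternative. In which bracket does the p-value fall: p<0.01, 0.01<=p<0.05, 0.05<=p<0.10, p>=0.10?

x̄₁=35.533, s₁=6.402, n₁=15
x̄₂=52.952, s₂=6.946, n₂=21
s_p² = [14·6.402² + 20·6.946²]/34 = 45.2555
SE = √(s_p²·(1/15+1/21)) = 2.2742
t = (35.533−52.952)/2.2742 = -7.6594
df = 34
p-value (two-sided) = 0.00000
→ bracket: p<0.01

p-value bracket: p<0.01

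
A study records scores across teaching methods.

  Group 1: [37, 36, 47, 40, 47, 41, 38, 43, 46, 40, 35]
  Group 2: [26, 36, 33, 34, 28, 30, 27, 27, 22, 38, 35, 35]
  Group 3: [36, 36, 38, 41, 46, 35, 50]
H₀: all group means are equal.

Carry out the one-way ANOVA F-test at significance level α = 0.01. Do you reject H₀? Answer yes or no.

Group means [40.91, 30.92, 40.29], grand mean 36.767
SSB = Σnᵢ(x̄ᵢ−x̄)² = 686.112; SSW = ΣΣ(x−x̄ᵢ)² = 653.254
MSB = 686.112/2 = 343.0562; MSW = 653.254/27 = 24.1946
F = MSB/MSW = 14.1790
df = (2, 27)
p-value (upper-tail) = 0.00006
At α=0.01: p < α → reject H₀

reject H₀: yes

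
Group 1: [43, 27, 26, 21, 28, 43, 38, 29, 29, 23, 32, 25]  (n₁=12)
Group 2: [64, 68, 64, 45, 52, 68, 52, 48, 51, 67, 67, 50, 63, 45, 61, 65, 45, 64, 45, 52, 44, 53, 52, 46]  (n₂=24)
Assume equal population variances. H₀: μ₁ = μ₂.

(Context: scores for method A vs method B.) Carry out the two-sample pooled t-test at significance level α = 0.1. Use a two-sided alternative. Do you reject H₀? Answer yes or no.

x̄₁=30.333, s₁=7.328, n₁=12
x̄₂=55.458, s₂=8.837, n₂=24
s_p² = [11·7.328² + 23·8.837²]/34 = 70.1949
SE = √(s_p²·(1/12+1/24)) = 2.9622
t = (30.333−55.458)/2.9622 = -8.4820
df = 34
p-value (two-sided) = 0.00000
At α=0.1: p < α → reject H₀

reject H₀: yes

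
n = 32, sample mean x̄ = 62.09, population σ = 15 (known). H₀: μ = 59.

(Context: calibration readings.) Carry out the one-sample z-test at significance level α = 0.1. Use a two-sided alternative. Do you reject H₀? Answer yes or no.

SE = σ/√n = 15/√32 = 2.6517
z = (x̄−μ₀)/SE = (62.09−59)/2.6517 = 1.1653
p-value (two-sided) = 0.24389
At α=0.1: p ≥ α → fail to reject H₀

reject H₀: no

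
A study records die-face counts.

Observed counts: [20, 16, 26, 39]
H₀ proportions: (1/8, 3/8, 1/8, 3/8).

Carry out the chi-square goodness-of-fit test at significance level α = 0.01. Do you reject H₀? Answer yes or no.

n = 101; E_i = n·p_i = [12.62, 37.88, 12.62, 37.88]
χ² = (20−12.62)²/12.62 + (16−37.88)²/37.88 + (26−12.62)²/12.62 + (39−37.88)²/37.88 = 31.1452
df = 3
p-value (upper-tail) = 0.00000
At α=0.01: p < α → reject H₀

reject H₀: yes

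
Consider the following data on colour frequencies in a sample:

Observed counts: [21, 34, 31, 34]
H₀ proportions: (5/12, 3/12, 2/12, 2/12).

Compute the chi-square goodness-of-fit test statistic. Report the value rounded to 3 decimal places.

n = 120; E_i = n·p_i = [50.00, 30.00, 20.00, 20.00]
χ² = (21−50.00)²/50.00 + (34−30.00)²/30.00 + (31−20.00)²/20.00 + (34−20.00)²/20.00 = 33.2033
df = 3

test statistic = 33.203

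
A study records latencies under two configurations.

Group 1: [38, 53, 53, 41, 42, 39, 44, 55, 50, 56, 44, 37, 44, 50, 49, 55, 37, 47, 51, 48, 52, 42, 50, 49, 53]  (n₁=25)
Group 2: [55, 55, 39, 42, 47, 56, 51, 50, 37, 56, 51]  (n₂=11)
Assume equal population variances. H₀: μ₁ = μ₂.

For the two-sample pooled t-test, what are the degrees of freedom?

df = n₁ + n₂ − 2 = 25 + 11 − 2 = 34

degrees of freedom = 34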